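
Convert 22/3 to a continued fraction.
[7; 3]

Euclidean algorithm steps:
22 = 7 × 3 + 1
3 = 3 × 1 + 0
Continued fraction: [7; 3]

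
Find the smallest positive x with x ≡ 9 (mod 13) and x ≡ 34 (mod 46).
126

Using Chinese Remainder Theorem:
M = 13 × 46 = 598
M1 = 46, M2 = 13
y1 = 46^(-1) mod 13 = 2
y2 = 13^(-1) mod 46 = 39
x = (9×46×2 + 34×13×39) mod 598 = 126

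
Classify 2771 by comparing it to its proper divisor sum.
deficient

Proper divisors of 2771: sum = 1 + 17 + 163 = 181
Since 181 < 2771, 2771 is deficient.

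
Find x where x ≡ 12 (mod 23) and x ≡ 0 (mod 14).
196

Using Chinese Remainder Theorem:
M = 23 × 14 = 322
M1 = 14, M2 = 23
y1 = 14^(-1) mod 23 = 5
y2 = 23^(-1) mod 14 = 11
x = (12×14×5 + 0×23×11) mod 322 = 196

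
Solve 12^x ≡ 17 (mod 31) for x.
13

Baby-step giant-step with step n = ⌈√31⌉ = 6.
Baby steps 12^j mod 31 (j:value) for j=0..5: 0:1, 1:12, 2:20, 3:23, 4:28, 5:26.
Giant-step multiplier: 12^(-6) ≡ 12^(30-6) = 12^24 ≡ 16 (mod 31).
Giant steps γ_i = 17·16^i mod 31: γ_0=17, γ_1=24, γ_2=12 (in table at j=1).
x = i·n + j = 2·6 + 1 = 13.
Check: 12^13 ≡ 17 (mod 31).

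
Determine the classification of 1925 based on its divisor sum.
deficient

Proper divisors of 1925: sum = 1 + 5 + 7 + 11 + 25 + 35 + 55 + 77 + 175 + 275 + 385 = 1051
Since 1051 < 1925, 1925 is deficient.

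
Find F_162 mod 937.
15

Matrix identity: Q^n = [[F_(n+1), F_n], [F_n, F_(n-1)]] with Q = [[1,1],[1,0]].
n = 162 = 10100010₂. Square-and-multiply, entries mod 937:
Q^1 = [[1,1],[1,0]]
Q^2 = (Q^1)² = [[2,1],[1,1]]
Q^5 = (Q^2)²·Q = [[8,5],[5,3]]
Q^10 = (Q^5)² = [[89,55],[55,34]]
Q^20 = (Q^10)² = [[639,206],[206,433]]
Q^40 = (Q^20)² = [[60,637],[637,360]]
Q^81 = (Q^40)²·Q = [[395,837],[837,495]]
Q^162 = (Q^81)² = [[176,15],[15,161]]
F_162 mod 937 = Q^162[0][1] = 15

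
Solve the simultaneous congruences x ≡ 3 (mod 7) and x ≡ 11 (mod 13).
24

Using Chinese Remainder Theorem:
M = 7 × 13 = 91
M1 = 13, M2 = 7
y1 = 13^(-1) mod 7 = 6
y2 = 7^(-1) mod 13 = 2
x = (3×13×6 + 11×7×2) mod 91 = 24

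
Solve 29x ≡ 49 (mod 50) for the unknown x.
x ≡ 31 (mod 50)

gcd(29, 50) = 1, which divides 49, so solutions exist.
Find 29^(-1) mod 50 by the extended Euclidean algorithm:
50 = 1 × 29 + 21  ⟹  21 = (1)·50 + (-1)·29
29 = 1 × 21 + 8  ⟹  8 = (-1)·50 + (2)·29
21 = 2 × 8 + 5  ⟹  5 = (3)·50 + (-5)·29
8 = 1 × 5 + 3  ⟹  3 = (-4)·50 + (7)·29
5 = 1 × 3 + 2  ⟹  2 = (7)·50 + (-12)·29
3 = 1 × 2 + 1  ⟹  1 = (-11)·50 + (19)·29
So (19)·29 ≡ 1 (mod 50), i.e. 29^(-1) ≡ 19 (mod 50).
x ≡ 19 × 49 = 931 ≡ 31 (mod 50).
Check: 29 × 31 = 899 ≡ 49 (mod 50).
Unique solution: x ≡ 31 (mod 50)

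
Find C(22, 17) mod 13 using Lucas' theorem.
9

Using Lucas' theorem:
Write n=22 and k=17 in base 13:
n in base 13: [1, 9]
k in base 13: [1, 4]
C(22,17) mod 13 = ∏ C(n_i, k_i) mod 13
Digit binomials (mod 13): C(1,1) = 1; C(9,4) = 126 ≡ 9
Product: 1 × 9 = 9 ≡ 9 (mod 13)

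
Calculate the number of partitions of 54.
386155

p(n) counts ways to write n as a sum of positive integers (order ignored).
Euler's pentagonal recurrence: p(k) = p(k-1) + p(k-2) - p(k-5) - p(k-7) + p(k-12) + p(k-15) - ... (offsets j(3j∓1)/2, signs ++--, p(0)=1, p(<0)=0).
DP table for k = 0..53: p(0)=1, p(1)=1, p(2)=2, p(3)=3, p(4)=5, p(5)=7, p(6)=11, p(7)=15, p(8)=22, p(9)=30, p(10)=42, p(11)=56, p(12)=77, p(13)=101, p(14)=135, p(15)=176, p(16)=231, p(17)=297, p(18)=385, p(19)=490, p(20)=627, p(21)=792, p(22)=1002, p(23)=1255, p(24)=1575, p(25)=1958, p(26)=2436, p(27)=3010, p(28)=3718, p(29)=4565, p(30)=5604, p(31)=6842, p(32)=8349, p(33)=10143, p(34)=12310, p(35)=14883, p(36)=17977, p(37)=21637, p(38)=26015, p(39)=31185, p(40)=37338, p(41)=44583, p(42)=53174, p(43)=63261, p(44)=75175, p(45)=89134, p(46)=105558, p(47)=124754, p(48)=147273, p(49)=173525, p(50)=204226, p(51)=239943, p(52)=281589, p(53)=329931.
Final step: p(54) = p(53) + p(52) - p(49) - p(47) + p(42) + p(39) - p(32) - p(28) + p(19) + p(14) - p(3)
= 329931 + 281589 - 173525 - 124754 + 53174 + 31185 - 8349 - 3718 + 490 + 135 - 3
= 386155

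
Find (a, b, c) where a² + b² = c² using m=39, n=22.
(1037, 1716, 2005)

Euclid's formula: a = m² - n², b = 2mn, c = m² + n²
m = 39, n = 22
a = 39² - 22² = 1521 - 484 = 1037
b = 2 × 39 × 22 = 1716
c = 39² + 22² = 1521 + 484 = 2005
Verification: 1037² + 1716² = 1075369 + 2944656 = 4020025 = 2005² ✓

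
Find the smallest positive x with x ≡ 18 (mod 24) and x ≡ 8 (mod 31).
690

Using Chinese Remainder Theorem:
M = 24 × 31 = 744
M1 = 31, M2 = 24
y1 = 31^(-1) mod 24 = 7
y2 = 24^(-1) mod 31 = 22
x = (18×31×7 + 8×24×22) mod 744 = 690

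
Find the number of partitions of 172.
330495499613

p(n) counts ways to write n as a sum of positive integers (order ignored).
Euler's pentagonal recurrence: p(k) = p(k-1) + p(k-2) - p(k-5) - p(k-7) + p(k-12) + p(k-15) - ... (offsets j(3j∓1)/2, signs ++--, p(0)=1, p(<0)=0).
DP table for k = 0..171: p(0)=1, p(1)=1, p(2)=2, p(3)=3, p(4)=5, p(5)=7, p(6)=11, p(7)=15, p(8)=22, p(9)=30, p(10)=42, p(11)=56, p(12)=77, p(13)=101, p(14)=135, p(15)=176, p(16)=231, p(17)=297, p(18)=385, p(19)=490, p(20)=627, p(21)=792, p(22)=1002, p(23)=1255, p(24)=1575, p(25)=1958, p(26)=2436, p(27)=3010, p(28)=3718, p(29)=4565, p(30)=5604, p(31)=6842, p(32)=8349, p(33)=10143, p(34)=12310, p(35)=14883, p(36)=17977, p(37)=21637, p(38)=26015, p(39)=31185, p(40)=37338, p(41)=44583, p(42)=53174, p(43)=63261, p(44)=75175, p(45)=89134, p(46)=105558, p(47)=124754, p(48)=147273, p(49)=173525, p(50)=204226, p(51)=239943, p(52)=281589, p(53)=329931, p(54)=386155, p(55)=451276, p(56)=526823, p(57)=614154, p(58)=715220, p(59)=831820, p(60)=966467, p(61)=1121505, p(62)=1300156, p(63)=1505499, p(64)=1741630, p(65)=2012558, p(66)=2323520, p(67)=2679689, p(68)=3087735, p(69)=3554345, p(70)=4087968, p(71)=4697205, p(72)=5392783, p(73)=6185689, p(74)=7089500, p(75)=8118264, p(76)=9289091, p(77)=10619863, p(78)=12132164, p(79)=13848650, p(80)=15796476, p(81)=18004327, p(82)=20506255, p(83)=23338469, p(84)=26543660, p(85)=30167357, p(86)=34262962, p(87)=38887673, p(88)=44108109, p(89)=49995925, p(90)=56634173, p(91)=64112359, p(92)=72533807, p(93)=82010177, p(94)=92669720, p(95)=104651419, p(96)=118114304, p(97)=133230930, p(98)=150198136, p(99)=169229875, p(100)=190569292, p(101)=214481126, p(102)=241265379, p(103)=271248950, p(104)=304801365, p(105)=342325709, p(106)=384276336, p(107)=431149389, p(108)=483502844, p(109)=541946240, p(110)=607163746, p(111)=679903203, p(112)=761002156, p(113)=851376628, p(114)=952050665, p(115)=1064144451, p(116)=1188908248, p(117)=1327710076, p(118)=1482074143, p(119)=1653668665, p(120)=1844349560, p(121)=2056148051, p(122)=2291320912, p(123)=2552338241, p(124)=2841940500, p(125)=3163127352, p(126)=3519222692, p(127)=3913864295, p(128)=4351078600, p(129)=4835271870, p(130)=5371315400, p(131)=5964539504, p(132)=6620830889, p(133)=7346629512, p(134)=8149040695, p(135)=9035836076, p(136)=10015581680, p(137)=11097645016, p(138)=12292341831, p(139)=13610949895, p(140)=15065878135, p(141)=16670689208, p(142)=18440293320, p(143)=20390982757, p(144)=22540654445, p(145)=24908858009, p(146)=27517052599, p(147)=30388671978, p(148)=33549419497, p(149)=37027355200, p(150)=40853235313, p(151)=45060624582, p(152)=49686288421, p(153)=54770336324, p(154)=60356673280, p(155)=66493182097, p(156)=73232243759, p(157)=80630964769, p(158)=88751778802, p(159)=97662728555, p(160)=107438159466, p(161)=118159068427, p(162)=129913904637, p(163)=142798995930, p(164)=156919475295, p(165)=172389800255, p(166)=189334822579, p(167)=207890420102, p(168)=228204732751, p(169)=250438925115, p(170)=274768617130, p(171)=301384802048.
Final step: p(172) = p(171) + p(170) - p(167) - p(165) + p(160) + p(157) - p(150) - p(146) + p(137) + p(132) - p(121) - p(115) + p(102) + p(95) - p(80) - p(72) + p(55) + p(46) - p(27) - p(17)
= 301384802048 + 274768617130 - 207890420102 - 172389800255 + 107438159466 + 80630964769 - 40853235313 - 27517052599 + 11097645016 + 6620830889 - 2056148051 - 1064144451 + 241265379 + 104651419 - 15796476 - 5392783 + 451276 + 105558 - 3010 - 297
= 330495499613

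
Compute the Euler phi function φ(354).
116

354 = 2 × 3 × 59
φ(n) = n × ∏(1 - 1/p) for each prime p dividing n
φ(354) = 354 × (1 - 1/2) × (1 - 1/3) × (1 - 1/59) = 116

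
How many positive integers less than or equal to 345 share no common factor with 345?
176

345 = 3 × 5 × 23
φ(n) = n × ∏(1 - 1/p) for each prime p dividing n
φ(345) = 345 × (1 - 1/3) × (1 - 1/5) × (1 - 1/23) = 176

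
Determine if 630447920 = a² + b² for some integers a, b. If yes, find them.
Not possible

Factorization: 630447920 = 2^4 × 5 × 199^3
By Fermat: n is sum of two squares iff every prime p ≡ 3 (mod 4) appears to even power.
Prime(s) ≡ 3 (mod 4) with odd exponent: [(199, 3)]
Therefore 630447920 cannot be expressed as a² + b².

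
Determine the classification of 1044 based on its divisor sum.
abundant

Proper divisors of 1044: sum = 1 + 2 + 3 + 4 + 6 + 9 + 12 + 18 + ... + 174 + 261 + 348 + 522 (17 divisors) = 1686
Since 1686 > 1044, 1044 is abundant.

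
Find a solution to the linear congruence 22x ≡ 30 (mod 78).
x ≡ 12 (mod 39)

gcd(22, 78) = 2, which divides 30, so solutions exist.
Divide through by 2: 11x ≡ 15 (mod 39).
Find 11^(-1) mod 39 by the extended Euclidean algorithm:
39 = 3 × 11 + 6  ⟹  6 = (1)·39 + (-3)·11
11 = 1 × 6 + 5  ⟹  5 = (-1)·39 + (4)·11
6 = 1 × 5 + 1  ⟹  1 = (2)·39 + (-7)·11
So (-7)·11 ≡ 1 (mod 39), i.e. 11^(-1) ≡ -7 ≡ 32 (mod 39).
x ≡ 32 × 15 = 480 ≡ 12 (mod 39).
Check: 22 × 12 = 264 ≡ 30 (mod 78).
x ≡ 12 (mod 39), giving 2 solutions mod 78.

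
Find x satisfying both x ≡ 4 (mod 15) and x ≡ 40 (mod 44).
304

Using Chinese Remainder Theorem:
M = 15 × 44 = 660
M1 = 44, M2 = 15
y1 = 44^(-1) mod 15 = 14
y2 = 15^(-1) mod 44 = 3
x = (4×44×14 + 40×15×3) mod 660 = 304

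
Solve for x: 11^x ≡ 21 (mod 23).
21

Baby-step giant-step with step n = ⌈√23⌉ = 5.
Baby steps 11^j mod 23 (j:value) for j=0..4: 0:1, 1:11, 2:6, 3:20, 4:13.
Giant-step multiplier: 11^(-5) ≡ 11^(22-5) = 11^17 ≡ 14 (mod 23).
Giant steps γ_i = 21·14^i mod 23: γ_0=21, γ_1=18, γ_2=22, γ_3=9, γ_4=11 (in table at j=1).
x = i·n + j = 4·5 + 1 = 21.
Check: 11^21 ≡ 21 (mod 23).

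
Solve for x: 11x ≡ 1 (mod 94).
77

gcd(11, 94) = 1, so the inverse exists.
Extended Euclidean algorithm on (94, 11):
94 = 8 × 11 + 6  ⟹  6 = (1)·94 + (-8)·11
11 = 1 × 6 + 5  ⟹  5 = (-1)·94 + (9)·11
6 = 1 × 5 + 1  ⟹  1 = (2)·94 + (-17)·11
So (-17)·11 ≡ 1 (mod 94), i.e. 11^(-1) ≡ -17 ≡ 77 (mod 94).
Check: 11 × 77 = 847 ≡ 1 (mod 94)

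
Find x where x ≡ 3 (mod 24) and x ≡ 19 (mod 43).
363

Using Chinese Remainder Theorem:
M = 24 × 43 = 1032
M1 = 43, M2 = 24
y1 = 43^(-1) mod 24 = 19
y2 = 24^(-1) mod 43 = 9
x = (3×43×19 + 19×24×9) mod 1032 = 363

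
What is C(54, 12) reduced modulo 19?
15

Using Lucas' theorem:
Write n=54 and k=12 in base 19:
n in base 19: [2, 16]
k in base 19: [0, 12]
C(54,12) mod 19 = ∏ C(n_i, k_i) mod 19
Digit binomials (mod 19): C(2,0) = 1; C(16,12) = 1820 ≡ 15
Product: 1 × 15 = 15 ≡ 15 (mod 19)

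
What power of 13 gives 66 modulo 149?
121

Baby-step giant-step with step n = ⌈√149⌉ = 13.
Baby steps 13^j mod 149 (j:value) for j=0..12: 0:1, 1:13, 2:20, 3:111, 4:102, 5:134, 6:103, 7:147, 8:123, 9:109, 10:76, 11:94, 12:30.
Giant-step multiplier: 13^(-13) ≡ 13^(148-13) = 13^135 ≡ 115 (mod 149).
Giant steps γ_i = 66·115^i mod 149: γ_0=66, γ_1=140, γ_2=8, γ_3=26, γ_4=10, γ_5=107, γ_6=87, γ_7=22, γ_8=146, γ_9=102 (in table at j=4).
x = i·n + j = 9·13 + 4 = 121.
Check: 13^121 ≡ 66 (mod 149).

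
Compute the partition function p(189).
1527273599625

p(n) counts ways to write n as a sum of positive integers (order ignored).
Euler's pentagonal recurrence: p(k) = p(k-1) + p(k-2) - p(k-5) - p(k-7) + p(k-12) + p(k-15) - ... (offsets j(3j∓1)/2, signs ++--, p(0)=1, p(<0)=0).
DP table for k = 0..188: p(0)=1, p(1)=1, p(2)=2, p(3)=3, p(4)=5, p(5)=7, p(6)=11, p(7)=15, p(8)=22, p(9)=30, p(10)=42, p(11)=56, p(12)=77, p(13)=101, p(14)=135, p(15)=176, p(16)=231, p(17)=297, p(18)=385, p(19)=490, p(20)=627, p(21)=792, p(22)=1002, p(23)=1255, p(24)=1575, p(25)=1958, p(26)=2436, p(27)=3010, p(28)=3718, p(29)=4565, p(30)=5604, p(31)=6842, p(32)=8349, p(33)=10143, p(34)=12310, p(35)=14883, p(36)=17977, p(37)=21637, p(38)=26015, p(39)=31185, p(40)=37338, p(41)=44583, p(42)=53174, p(43)=63261, p(44)=75175, p(45)=89134, p(46)=105558, p(47)=124754, p(48)=147273, p(49)=173525, p(50)=204226, p(51)=239943, p(52)=281589, p(53)=329931, p(54)=386155, p(55)=451276, p(56)=526823, p(57)=614154, p(58)=715220, p(59)=831820, p(60)=966467, p(61)=1121505, p(62)=1300156, p(63)=1505499, p(64)=1741630, p(65)=2012558, p(66)=2323520, p(67)=2679689, p(68)=3087735, p(69)=3554345, p(70)=4087968, p(71)=4697205, p(72)=5392783, p(73)=6185689, p(74)=7089500, p(75)=8118264, p(76)=9289091, p(77)=10619863, p(78)=12132164, p(79)=13848650, p(80)=15796476, p(81)=18004327, p(82)=20506255, p(83)=23338469, p(84)=26543660, p(85)=30167357, p(86)=34262962, p(87)=38887673, p(88)=44108109, p(89)=49995925, p(90)=56634173, p(91)=64112359, p(92)=72533807, p(93)=82010177, p(94)=92669720, p(95)=104651419, p(96)=118114304, p(97)=133230930, p(98)=150198136, p(99)=169229875, p(100)=190569292, p(101)=214481126, p(102)=241265379, p(103)=271248950, p(104)=304801365, p(105)=342325709, p(106)=384276336, p(107)=431149389, p(108)=483502844, p(109)=541946240, p(110)=607163746, p(111)=679903203, p(112)=761002156, p(113)=851376628, p(114)=952050665, p(115)=1064144451, p(116)=1188908248, p(117)=1327710076, p(118)=1482074143, p(119)=1653668665, p(120)=1844349560, p(121)=2056148051, p(122)=2291320912, p(123)=2552338241, p(124)=2841940500, p(125)=3163127352, p(126)=3519222692, p(127)=3913864295, p(128)=4351078600, p(129)=4835271870, p(130)=5371315400, p(131)=5964539504, p(132)=6620830889, p(133)=7346629512, p(134)=8149040695, p(135)=9035836076, p(136)=10015581680, p(137)=11097645016, p(138)=12292341831, p(139)=13610949895, p(140)=15065878135, p(141)=16670689208, p(142)=18440293320, p(143)=20390982757, p(144)=22540654445, p(145)=24908858009, p(146)=27517052599, p(147)=30388671978, p(148)=33549419497, p(149)=37027355200, p(150)=40853235313, p(151)=45060624582, p(152)=49686288421, p(153)=54770336324, p(154)=60356673280, p(155)=66493182097, p(156)=73232243759, p(157)=80630964769, p(158)=88751778802, p(159)=97662728555, p(160)=107438159466, p(161)=118159068427, p(162)=129913904637, p(163)=142798995930, p(164)=156919475295, p(165)=172389800255, p(166)=189334822579, p(167)=207890420102, p(168)=228204732751, p(169)=250438925115, p(170)=274768617130, p(171)=301384802048, p(172)=330495499613, p(173)=362326859895, p(174)=397125074750, p(175)=435157697830, p(176)=476715857290, p(177)=522115831195, p(178)=571701605655, p(179)=625846753120, p(180)=684957390936, p(181)=749474411781, p(182)=819876908323, p(183)=896684817527, p(184)=980462880430, p(185)=1071823774337, p(186)=1171432692373, p(187)=1280011042268, p(188)=1398341745571.
Final step: p(189) = p(188) + p(187) - p(184) - p(182) + p(177) + p(174) - p(167) - p(163) + p(154) + p(149) - p(138) - p(132) + p(119) + p(112) - p(97) - p(89) + p(72) + p(63) - p(44) - p(34) + p(13) + p(2)
= 1398341745571 + 1280011042268 - 980462880430 - 819876908323 + 522115831195 + 397125074750 - 207890420102 - 142798995930 + 60356673280 + 37027355200 - 12292341831 - 6620830889 + 1653668665 + 761002156 - 133230930 - 49995925 + 5392783 + 1505499 - 75175 - 12310 + 101 + 2
= 1527273599625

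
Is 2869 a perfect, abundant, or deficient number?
deficient

Proper divisors of 2869: sum = 1 + 19 + 151 = 171
Since 171 < 2869, 2869 is deficient.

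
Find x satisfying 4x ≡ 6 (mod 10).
x ≡ 4 (mod 5)

gcd(4, 10) = 2, which divides 6, so solutions exist.
Divide through by 2: 2x ≡ 3 (mod 5).
Find 2^(-1) mod 5 by the extended Euclidean algorithm:
5 = 2 × 2 + 1  ⟹  1 = (1)·5 + (-2)·2
So (-2)·2 ≡ 1 (mod 5), i.e. 2^(-1) ≡ -2 ≡ 3 (mod 5).
x ≡ 3 × 3 = 9 ≡ 4 (mod 5).
Check: 4 × 4 = 16 ≡ 6 (mod 10).
x ≡ 4 (mod 5), giving 2 solutions mod 10.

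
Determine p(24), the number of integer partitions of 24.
1575

p(n) counts ways to write n as a sum of positive integers (order ignored).
Euler's pentagonal recurrence: p(k) = p(k-1) + p(k-2) - p(k-5) - p(k-7) + p(k-12) + p(k-15) - ... (offsets j(3j∓1)/2, signs ++--, p(0)=1, p(<0)=0).
DP table for k = 0..23: p(0)=1, p(1)=1, p(2)=2, p(3)=3, p(4)=5, p(5)=7, p(6)=11, p(7)=15, p(8)=22, p(9)=30, p(10)=42, p(11)=56, p(12)=77, p(13)=101, p(14)=135, p(15)=176, p(16)=231, p(17)=297, p(18)=385, p(19)=490, p(20)=627, p(21)=792, p(22)=1002, p(23)=1255.
Final step: p(24) = p(23) + p(22) - p(19) - p(17) + p(12) + p(9) - p(2)
= 1255 + 1002 - 490 - 297 + 77 + 30 - 2
= 1575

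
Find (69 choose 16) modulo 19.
0

Using Lucas' theorem:
Write n=69 and k=16 in base 19:
n in base 19: [3, 12]
k in base 19: [0, 16]
C(69,16) mod 19 = ∏ C(n_i, k_i) mod 19
Digit binomials (mod 19): C(3,0) = 1; C(12,16) = 0 (k_i > n_i)
Product: 1 × 0 = 0 ≡ 0 (mod 19)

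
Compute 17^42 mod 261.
28

Repeated squaring. Binary of 42 = 101010.
17^1 ≡ 17 (mod 261); 17^2 ≡ 28 (mod 261); 17^4 ≡ 1 (mod 261); 17^8 ≡ 1 (mod 261); 17^16 ≡ 1 (mod 261); 17^32 ≡ 1 (mod 261)
17^42 = 17^2 × 17^8 × 17^32 ≡ 28 (mod 261)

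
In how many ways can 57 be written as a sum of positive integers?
614154

p(n) counts ways to write n as a sum of positive integers (order ignored).
Euler's pentagonal recurrence: p(k) = p(k-1) + p(k-2) - p(k-5) - p(k-7) + p(k-12) + p(k-15) - ... (offsets j(3j∓1)/2, signs ++--, p(0)=1, p(<0)=0).
DP table for k = 0..56: p(0)=1, p(1)=1, p(2)=2, p(3)=3, p(4)=5, p(5)=7, p(6)=11, p(7)=15, p(8)=22, p(9)=30, p(10)=42, p(11)=56, p(12)=77, p(13)=101, p(14)=135, p(15)=176, p(16)=231, p(17)=297, p(18)=385, p(19)=490, p(20)=627, p(21)=792, p(22)=1002, p(23)=1255, p(24)=1575, p(25)=1958, p(26)=2436, p(27)=3010, p(28)=3718, p(29)=4565, p(30)=5604, p(31)=6842, p(32)=8349, p(33)=10143, p(34)=12310, p(35)=14883, p(36)=17977, p(37)=21637, p(38)=26015, p(39)=31185, p(40)=37338, p(41)=44583, p(42)=53174, p(43)=63261, p(44)=75175, p(45)=89134, p(46)=105558, p(47)=124754, p(48)=147273, p(49)=173525, p(50)=204226, p(51)=239943, p(52)=281589, p(53)=329931, p(54)=386155, p(55)=451276, p(56)=526823.
Final step: p(57) = p(56) + p(55) - p(52) - p(50) + p(45) + p(42) - p(35) - p(31) + p(22) + p(17) - p(6) - p(0)
= 526823 + 451276 - 281589 - 204226 + 89134 + 53174 - 14883 - 6842 + 1002 + 297 - 11 - 1
= 614154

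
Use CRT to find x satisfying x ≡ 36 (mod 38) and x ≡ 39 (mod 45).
264

Using Chinese Remainder Theorem:
M = 38 × 45 = 1710
M1 = 45, M2 = 38
y1 = 45^(-1) mod 38 = 11
y2 = 38^(-1) mod 45 = 32
x = (36×45×11 + 39×38×32) mod 1710 = 264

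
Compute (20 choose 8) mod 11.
9

Using Lucas' theorem:
Write n=20 and k=8 in base 11:
n in base 11: [1, 9]
k in base 11: [0, 8]
C(20,8) mod 11 = ∏ C(n_i, k_i) mod 11
Digit binomials (mod 11): C(1,0) = 1; C(9,8) = 9
Product: 1 × 9 = 9 ≡ 9 (mod 11)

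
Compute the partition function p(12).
77

p(n) counts ways to write n as a sum of positive integers (order ignored).
Euler's pentagonal recurrence: p(k) = p(k-1) + p(k-2) - p(k-5) - p(k-7) + p(k-12) + p(k-15) - ... (offsets j(3j∓1)/2, signs ++--, p(0)=1, p(<0)=0).
DP table for k = 0..11: p(0)=1, p(1)=1, p(2)=2, p(3)=3, p(4)=5, p(5)=7, p(6)=11, p(7)=15, p(8)=22, p(9)=30, p(10)=42, p(11)=56.
Final step: p(12) = p(11) + p(10) - p(7) - p(5) + p(0)
= 56 + 42 - 15 - 7 + 1
= 77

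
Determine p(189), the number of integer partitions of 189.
1527273599625

p(n) counts ways to write n as a sum of positive integers (order ignored).
Euler's pentagonal recurrence: p(k) = p(k-1) + p(k-2) - p(k-5) - p(k-7) + p(k-12) + p(k-15) - ... (offsets j(3j∓1)/2, signs ++--, p(0)=1, p(<0)=0).
DP table for k = 0..188: p(0)=1, p(1)=1, p(2)=2, p(3)=3, p(4)=5, p(5)=7, p(6)=11, p(7)=15, p(8)=22, p(9)=30, p(10)=42, p(11)=56, p(12)=77, p(13)=101, p(14)=135, p(15)=176, p(16)=231, p(17)=297, p(18)=385, p(19)=490, p(20)=627, p(21)=792, p(22)=1002, p(23)=1255, p(24)=1575, p(25)=1958, p(26)=2436, p(27)=3010, p(28)=3718, p(29)=4565, p(30)=5604, p(31)=6842, p(32)=8349, p(33)=10143, p(34)=12310, p(35)=14883, p(36)=17977, p(37)=21637, p(38)=26015, p(39)=31185, p(40)=37338, p(41)=44583, p(42)=53174, p(43)=63261, p(44)=75175, p(45)=89134, p(46)=105558, p(47)=124754, p(48)=147273, p(49)=173525, p(50)=204226, p(51)=239943, p(52)=281589, p(53)=329931, p(54)=386155, p(55)=451276, p(56)=526823, p(57)=614154, p(58)=715220, p(59)=831820, p(60)=966467, p(61)=1121505, p(62)=1300156, p(63)=1505499, p(64)=1741630, p(65)=2012558, p(66)=2323520, p(67)=2679689, p(68)=3087735, p(69)=3554345, p(70)=4087968, p(71)=4697205, p(72)=5392783, p(73)=6185689, p(74)=7089500, p(75)=8118264, p(76)=9289091, p(77)=10619863, p(78)=12132164, p(79)=13848650, p(80)=15796476, p(81)=18004327, p(82)=20506255, p(83)=23338469, p(84)=26543660, p(85)=30167357, p(86)=34262962, p(87)=38887673, p(88)=44108109, p(89)=49995925, p(90)=56634173, p(91)=64112359, p(92)=72533807, p(93)=82010177, p(94)=92669720, p(95)=104651419, p(96)=118114304, p(97)=133230930, p(98)=150198136, p(99)=169229875, p(100)=190569292, p(101)=214481126, p(102)=241265379, p(103)=271248950, p(104)=304801365, p(105)=342325709, p(106)=384276336, p(107)=431149389, p(108)=483502844, p(109)=541946240, p(110)=607163746, p(111)=679903203, p(112)=761002156, p(113)=851376628, p(114)=952050665, p(115)=1064144451, p(116)=1188908248, p(117)=1327710076, p(118)=1482074143, p(119)=1653668665, p(120)=1844349560, p(121)=2056148051, p(122)=2291320912, p(123)=2552338241, p(124)=2841940500, p(125)=3163127352, p(126)=3519222692, p(127)=3913864295, p(128)=4351078600, p(129)=4835271870, p(130)=5371315400, p(131)=5964539504, p(132)=6620830889, p(133)=7346629512, p(134)=8149040695, p(135)=9035836076, p(136)=10015581680, p(137)=11097645016, p(138)=12292341831, p(139)=13610949895, p(140)=15065878135, p(141)=16670689208, p(142)=18440293320, p(143)=20390982757, p(144)=22540654445, p(145)=24908858009, p(146)=27517052599, p(147)=30388671978, p(148)=33549419497, p(149)=37027355200, p(150)=40853235313, p(151)=45060624582, p(152)=49686288421, p(153)=54770336324, p(154)=60356673280, p(155)=66493182097, p(156)=73232243759, p(157)=80630964769, p(158)=88751778802, p(159)=97662728555, p(160)=107438159466, p(161)=118159068427, p(162)=129913904637, p(163)=142798995930, p(164)=156919475295, p(165)=172389800255, p(166)=189334822579, p(167)=207890420102, p(168)=228204732751, p(169)=250438925115, p(170)=274768617130, p(171)=301384802048, p(172)=330495499613, p(173)=362326859895, p(174)=397125074750, p(175)=435157697830, p(176)=476715857290, p(177)=522115831195, p(178)=571701605655, p(179)=625846753120, p(180)=684957390936, p(181)=749474411781, p(182)=819876908323, p(183)=896684817527, p(184)=980462880430, p(185)=1071823774337, p(186)=1171432692373, p(187)=1280011042268, p(188)=1398341745571.
Final step: p(189) = p(188) + p(187) - p(184) - p(182) + p(177) + p(174) - p(167) - p(163) + p(154) + p(149) - p(138) - p(132) + p(119) + p(112) - p(97) - p(89) + p(72) + p(63) - p(44) - p(34) + p(13) + p(2)
= 1398341745571 + 1280011042268 - 980462880430 - 819876908323 + 522115831195 + 397125074750 - 207890420102 - 142798995930 + 60356673280 + 37027355200 - 12292341831 - 6620830889 + 1653668665 + 761002156 - 133230930 - 49995925 + 5392783 + 1505499 - 75175 - 12310 + 101 + 2
= 1527273599625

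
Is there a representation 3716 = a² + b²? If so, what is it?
40² + 46² (a=40, b=46)

Factorization: 3716 = 2^2 × 929
By Fermat: n is sum of two squares iff every prime p ≡ 3 (mod 4) appears to even power.
All primes ≡ 3 (mod 4) appear to even power.
Search a = 0, 1, 2, … for 3716 - a² a perfect square: first hit at a = 40: 3716 - 1600 = 2116 = 46².
3716 = 40² + 46² = 1600 + 2116 ✓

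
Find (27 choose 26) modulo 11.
5

Using Lucas' theorem:
Write n=27 and k=26 in base 11:
n in base 11: [2, 5]
k in base 11: [2, 4]
C(27,26) mod 11 = ∏ C(n_i, k_i) mod 11
Digit binomials (mod 11): C(2,2) = 1; C(5,4) = 5
Product: 1 × 5 = 5 ≡ 5 (mod 11)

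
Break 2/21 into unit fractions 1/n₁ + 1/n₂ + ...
1/11 + 1/231

Greedy algorithm:
2/21: ceiling(21/2) = 11, use 1/11
1/231: ceiling(231/1) = 231, use 1/231
Result: 2/21 = 1/11 + 1/231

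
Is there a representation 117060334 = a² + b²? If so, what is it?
Not possible

Factorization: 117060334 = 2 × 17 × 151^3
By Fermat: n is sum of two squares iff every prime p ≡ 3 (mod 4) appears to even power.
Prime(s) ≡ 3 (mod 4) with odd exponent: [(151, 3)]
Therefore 117060334 cannot be expressed as a² + b².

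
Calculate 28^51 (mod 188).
96

Repeated squaring. Binary of 51 = 110011.
28^1 ≡ 28 (mod 188); 28^2 ≡ 32 (mod 188); 28^4 ≡ 84 (mod 188); 28^8 ≡ 100 (mod 188); 28^16 ≡ 36 (mod 188); 28^32 ≡ 168 (mod 188)
28^51 = 28^1 × 28^2 × 28^16 × 28^32 ≡ 96 (mod 188)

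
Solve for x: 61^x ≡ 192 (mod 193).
96

Baby-step giant-step with step n = ⌈√193⌉ = 14.
Baby steps 61^j mod 193 (j:value) for j=0..13: 0:1, 1:61, 2:54, 3:13, 4:21, 5:123, 6:169, 7:80, 8:55, 9:74, 10:75, 11:136, 12:190, 13:10.
Giant-step multiplier: 61^(-14) ≡ 61^(192-14) = 61^178 ≡ 137 (mod 193).
Giant steps γ_i = 192·137^i mod 193: γ_0=192, γ_1=56, γ_2=145, γ_3=179, γ_4=12, γ_5=100, γ_6=190 (in table at j=12).
x = i·n + j = 6·14 + 12 = 96.
Check: 61^96 ≡ 192 (mod 193).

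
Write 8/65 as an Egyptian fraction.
1/9 + 1/84 + 1/16380

Greedy algorithm:
8/65: ceiling(65/8) = 9, use 1/9
7/585: ceiling(585/7) = 84, use 1/84
1/16380: ceiling(16380/1) = 16380, use 1/16380
Result: 8/65 = 1/9 + 1/84 + 1/16380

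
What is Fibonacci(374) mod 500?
57

Matrix identity: Q^n = [[F_(n+1), F_n], [F_n, F_(n-1)]] with Q = [[1,1],[1,0]].
n = 374 = 101110110₂. Square-and-multiply, entries mod 500:
Q^1 = [[1,1],[1,0]]
Q^2 = (Q^1)² = [[2,1],[1,1]]
Q^5 = (Q^2)²·Q = [[8,5],[5,3]]
Q^11 = (Q^5)²·Q = [[144,89],[89,55]]
Q^23 = (Q^11)²·Q = [[368,157],[157,211]]
Q^46 = (Q^23)² = [[73,403],[403,170]]
Q^93 = (Q^46)²·Q = [[167,238],[238,429]]
Q^187 = (Q^93)²·Q = [[381,33],[33,348]]
Q^374 = (Q^187)² = [[250,57],[57,193]]
F_374 mod 500 = Q^374[0][1] = 57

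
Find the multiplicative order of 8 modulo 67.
22

67 is prime, so ord(8) divides φ(67) = 66.
Divisors of 66: 1, 2, 3, 6, 11, 22, 33, 66.
Repeated squaring: 8^1 ≡ 8, 8^2 ≡ 64, 8^4 ≡ 9, 8^8 ≡ 14, 8^16 ≡ 62, 8^32 ≡ 25, 8^64 ≡ 22 (mod 67).
Test 8^d mod 67 for each divisor d in increasing order:
8^1 ≡ 8
8^2 ≡ 64
8^3 = 8^2·8^1 ≡ 43
8^6 = 8^4·8^2 ≡ 40
8^11 = 8^8·8^2·8^1 ≡ 66
8^22 = 8^16·8^4·8^2 ≡ 1  ← first divisor giving 1
The order is 22.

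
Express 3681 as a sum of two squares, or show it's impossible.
9² + 60² (a=9, b=60)

Factorization: 3681 = 3^2 × 409
By Fermat: n is sum of two squares iff every prime p ≡ 3 (mod 4) appears to even power.
All primes ≡ 3 (mod 4) appear to even power.
Search a = 0, 1, 2, … for 3681 - a² a perfect square: first hit at a = 9: 3681 - 81 = 3600 = 60².
3681 = 9² + 60² = 81 + 3600 ✓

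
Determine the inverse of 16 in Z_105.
46

gcd(16, 105) = 1, so the inverse exists.
Extended Euclidean algorithm on (105, 16):
105 = 6 × 16 + 9  ⟹  9 = (1)·105 + (-6)·16
16 = 1 × 9 + 7  ⟹  7 = (-1)·105 + (7)·16
9 = 1 × 7 + 2  ⟹  2 = (2)·105 + (-13)·16
7 = 3 × 2 + 1  ⟹  1 = (-7)·105 + (46)·16
So (46)·16 ≡ 1 (mod 105), i.e. 16^(-1) ≡ 46 (mod 105).
Check: 16 × 46 = 736 ≡ 1 (mod 105)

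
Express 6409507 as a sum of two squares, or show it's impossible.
Not possible

Factorization: 6409507 = 13 × 79^3
By Fermat: n is sum of two squares iff every prime p ≡ 3 (mod 4) appears to even power.
Prime(s) ≡ 3 (mod 4) with odd exponent: [(79, 3)]
Therefore 6409507 cannot be expressed as a² + b².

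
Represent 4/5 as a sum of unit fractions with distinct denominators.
1/2 + 1/4 + 1/20

Greedy algorithm:
4/5: ceiling(5/4) = 2, use 1/2
3/10: ceiling(10/3) = 4, use 1/4
1/20: ceiling(20/1) = 20, use 1/20
Result: 4/5 = 1/2 + 1/4 + 1/20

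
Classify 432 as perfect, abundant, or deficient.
abundant

Proper divisors of 432: sum = 1 + 2 + 3 + 4 + 6 + 8 + 9 + 12 + ... + 72 + 108 + 144 + 216 (19 divisors) = 808
Since 808 > 432, 432 is abundant.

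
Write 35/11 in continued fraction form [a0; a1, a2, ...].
[3; 5, 2]

Euclidean algorithm steps:
35 = 3 × 11 + 2
11 = 5 × 2 + 1
2 = 2 × 1 + 0
Continued fraction: [3; 5, 2]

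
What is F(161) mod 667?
332

Matrix identity: Q^n = [[F_(n+1), F_n], [F_n, F_(n-1)]] with Q = [[1,1],[1,0]].
n = 161 = 10100001₂. Square-and-multiply, entries mod 667:
Q^1 = [[1,1],[1,0]]
Q^2 = (Q^1)² = [[2,1],[1,1]]
Q^5 = (Q^2)²·Q = [[8,5],[5,3]]
Q^10 = (Q^5)² = [[89,55],[55,34]]
Q^20 = (Q^10)² = [[274,95],[95,179]]
Q^40 = (Q^20)² = [[59,347],[347,379]]
Q^80 = (Q^40)² = [[495,577],[577,585]]
Q^161 = (Q^80)²·Q = [[514,332],[332,182]]
F_161 mod 667 = Q^161[0][1] = 332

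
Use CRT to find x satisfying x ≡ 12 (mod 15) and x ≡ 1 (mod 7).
57

Using Chinese Remainder Theorem:
M = 15 × 7 = 105
M1 = 7, M2 = 15
y1 = 7^(-1) mod 15 = 13
y2 = 15^(-1) mod 7 = 1
x = (12×7×13 + 1×15×1) mod 105 = 57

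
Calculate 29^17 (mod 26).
9

Repeated squaring. Binary of 17 = 10001.
29^1 ≡ 3 (mod 26); 29^2 ≡ 9 (mod 26); 29^4 ≡ 3 (mod 26); 29^8 ≡ 9 (mod 26); 29^16 ≡ 3 (mod 26)
29^17 = 29^1 × 29^16 ≡ 9 (mod 26)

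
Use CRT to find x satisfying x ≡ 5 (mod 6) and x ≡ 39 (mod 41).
203

Using Chinese Remainder Theorem:
M = 6 × 41 = 246
M1 = 41, M2 = 6
y1 = 41^(-1) mod 6 = 5
y2 = 6^(-1) mod 41 = 7
x = (5×41×5 + 39×6×7) mod 246 = 203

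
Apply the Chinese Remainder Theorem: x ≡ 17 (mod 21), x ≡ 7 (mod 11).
227

Using Chinese Remainder Theorem:
M = 21 × 11 = 231
M1 = 11, M2 = 21
y1 = 11^(-1) mod 21 = 2
y2 = 21^(-1) mod 11 = 10
x = (17×11×2 + 7×21×10) mod 231 = 227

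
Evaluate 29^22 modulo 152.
25

Repeated squaring. Binary of 22 = 10110.
29^1 ≡ 29 (mod 152); 29^2 ≡ 81 (mod 152); 29^4 ≡ 25 (mod 152); 29^8 ≡ 17 (mod 152); 29^16 ≡ 137 (mod 152)
29^22 = 29^2 × 29^4 × 29^16 ≡ 25 (mod 152)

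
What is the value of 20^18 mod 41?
4

Repeated squaring. Binary of 18 = 10010.
20^1 ≡ 20 (mod 41); 20^2 ≡ 31 (mod 41); 20^4 ≡ 18 (mod 41); 20^8 ≡ 37 (mod 41); 20^16 ≡ 16 (mod 41)
20^18 = 20^2 × 20^16 ≡ 4 (mod 41)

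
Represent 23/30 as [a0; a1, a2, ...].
[0; 1, 3, 3, 2]

Euclidean algorithm steps:
23 = 0 × 30 + 23
30 = 1 × 23 + 7
23 = 3 × 7 + 2
7 = 3 × 2 + 1
2 = 2 × 1 + 0
Continued fraction: [0; 1, 3, 3, 2]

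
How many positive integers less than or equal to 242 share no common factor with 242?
110

242 = 2 × 11^2
φ(n) = n × ∏(1 - 1/p) for each prime p dividing n
φ(242) = 242 × (1 - 1/2) × (1 - 1/11) = 110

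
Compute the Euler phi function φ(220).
80

220 = 2^2 × 5 × 11
φ(n) = n × ∏(1 - 1/p) for each prime p dividing n
φ(220) = 220 × (1 - 1/2) × (1 - 1/5) × (1 - 1/11) = 80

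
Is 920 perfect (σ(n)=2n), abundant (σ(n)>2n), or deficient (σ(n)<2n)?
abundant

Proper divisors of 920: sum = 1 + 2 + 4 + 5 + 8 + 10 + 20 + 23 + 40 + 46 + 92 + 115 + 184 + 230 + 460 = 1240
Since 1240 > 920, 920 is abundant.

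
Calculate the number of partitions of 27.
3010

p(n) counts ways to write n as a sum of positive integers (order ignored).
Euler's pentagonal recurrence: p(k) = p(k-1) + p(k-2) - p(k-5) - p(k-7) + p(k-12) + p(k-15) - ... (offsets j(3j∓1)/2, signs ++--, p(0)=1, p(<0)=0).
DP table for k = 0..26: p(0)=1, p(1)=1, p(2)=2, p(3)=3, p(4)=5, p(5)=7, p(6)=11, p(7)=15, p(8)=22, p(9)=30, p(10)=42, p(11)=56, p(12)=77, p(13)=101, p(14)=135, p(15)=176, p(16)=231, p(17)=297, p(18)=385, p(19)=490, p(20)=627, p(21)=792, p(22)=1002, p(23)=1255, p(24)=1575, p(25)=1958, p(26)=2436.
Final step: p(27) = p(26) + p(25) - p(22) - p(20) + p(15) + p(12) - p(5) - p(1)
= 2436 + 1958 - 1002 - 627 + 176 + 77 - 7 - 1
= 3010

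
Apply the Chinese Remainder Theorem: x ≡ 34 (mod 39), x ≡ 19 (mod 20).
619

Using Chinese Remainder Theorem:
M = 39 × 20 = 780
M1 = 20, M2 = 39
y1 = 20^(-1) mod 39 = 2
y2 = 39^(-1) mod 20 = 19
x = (34×20×2 + 19×39×19) mod 780 = 619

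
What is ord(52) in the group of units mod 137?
136

137 is prime, so ord(52) divides φ(137) = 136.
Divisors of 136: 1, 2, 4, 8, 17, 34, 68, 136.
Repeated squaring: 52^1 ≡ 52, 52^2 ≡ 101, 52^4 ≡ 63, 52^8 ≡ 133, 52^16 ≡ 16, 52^32 ≡ 119, 52^64 ≡ 50, 52^128 ≡ 34 (mod 137).
Test 52^d mod 137 for each divisor d in increasing order:
52^1 ≡ 52
52^2 ≡ 101
52^4 ≡ 63
52^8 ≡ 133
52^17 = 52^16·52^1 ≡ 10
52^34 = 52^32·52^2 ≡ 100
52^68 = 52^64·52^4 ≡ 136
52^136 = 52^128·52^8 ≡ 1  ← first divisor giving 1
The order is 136.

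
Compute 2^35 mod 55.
43

Repeated squaring. Binary of 35 = 100011.
2^1 ≡ 2 (mod 55); 2^2 ≡ 4 (mod 55); 2^4 ≡ 16 (mod 55); 2^8 ≡ 36 (mod 55); 2^16 ≡ 31 (mod 55); 2^32 ≡ 26 (mod 55)
2^35 = 2^1 × 2^2 × 2^32 ≡ 43 (mod 55)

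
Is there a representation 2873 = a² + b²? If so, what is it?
8² + 53² (a=8, b=53)

Factorization: 2873 = 13^2 × 17
By Fermat: n is sum of two squares iff every prime p ≡ 3 (mod 4) appears to even power.
All primes ≡ 3 (mod 4) appear to even power.
Search a = 0, 1, 2, … for 2873 - a² a perfect square: first hit at a = 8: 2873 - 64 = 2809 = 53².
2873 = 8² + 53² = 64 + 2809 ✓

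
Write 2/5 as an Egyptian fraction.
1/3 + 1/15

Greedy algorithm:
2/5: ceiling(5/2) = 3, use 1/3
1/15: ceiling(15/1) = 15, use 1/15
Result: 2/5 = 1/3 + 1/15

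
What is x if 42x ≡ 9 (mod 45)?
x ≡ 12 (mod 15)

gcd(42, 45) = 3, which divides 9, so solutions exist.
Divide through by 3: 14x ≡ 3 (mod 15).
Find 14^(-1) mod 15 by the extended Euclidean algorithm:
15 = 1 × 14 + 1  ⟹  1 = (1)·15 + (-1)·14
So (-1)·14 ≡ 1 (mod 15), i.e. 14^(-1) ≡ -1 ≡ 14 (mod 15).
x ≡ 14 × 3 = 42 ≡ 12 (mod 15).
Check: 42 × 12 = 504 ≡ 9 (mod 45).
x ≡ 12 (mod 15), giving 3 solutions mod 45.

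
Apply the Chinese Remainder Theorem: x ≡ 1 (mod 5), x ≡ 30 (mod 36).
66

Using Chinese Remainder Theorem:
M = 5 × 36 = 180
M1 = 36, M2 = 5
y1 = 36^(-1) mod 5 = 1
y2 = 5^(-1) mod 36 = 29
x = (1×36×1 + 30×5×29) mod 180 = 66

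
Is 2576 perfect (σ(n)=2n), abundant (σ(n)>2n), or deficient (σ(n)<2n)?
abundant

Proper divisors of 2576: sum = 1 + 2 + 4 + 7 + 8 + 14 + 16 + 23 + ... + 322 + 368 + 644 + 1288 (19 divisors) = 3376
Since 3376 > 2576, 2576 is abundant.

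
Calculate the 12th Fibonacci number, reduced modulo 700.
144

Matrix identity: Q^n = [[F_(n+1), F_n], [F_n, F_(n-1)]] with Q = [[1,1],[1,0]].
n = 12 = 1100₂. Square-and-multiply, entries mod 700:
Q^1 = [[1,1],[1,0]]
Q^3 = (Q^1)²·Q = [[3,2],[2,1]]
Q^6 = (Q^3)² = [[13,8],[8,5]]
Q^12 = (Q^6)² = [[233,144],[144,89]]
F_12 mod 700 = Q^12[0][1] = 144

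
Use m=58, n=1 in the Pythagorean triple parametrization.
(3363, 116, 3365)

Euclid's formula: a = m² - n², b = 2mn, c = m² + n²
m = 58, n = 1
a = 58² - 1² = 3364 - 1 = 3363
b = 2 × 58 × 1 = 116
c = 58² + 1² = 3364 + 1 = 3365
Verification: 3363² + 116² = 11309769 + 13456 = 11323225 = 3365² ✓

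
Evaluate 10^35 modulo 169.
134

Repeated squaring. Binary of 35 = 100011.
10^1 ≡ 10 (mod 169); 10^2 ≡ 100 (mod 169); 10^4 ≡ 29 (mod 169); 10^8 ≡ 165 (mod 169); 10^16 ≡ 16 (mod 169); 10^32 ≡ 87 (mod 169)
10^35 = 10^1 × 10^2 × 10^32 ≡ 134 (mod 169)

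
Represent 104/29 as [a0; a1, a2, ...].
[3; 1, 1, 2, 2, 2]

Euclidean algorithm steps:
104 = 3 × 29 + 17
29 = 1 × 17 + 12
17 = 1 × 12 + 5
12 = 2 × 5 + 2
5 = 2 × 2 + 1
2 = 2 × 1 + 0
Continued fraction: [3; 1, 1, 2, 2, 2]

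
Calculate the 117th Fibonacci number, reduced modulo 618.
488

Matrix identity: Q^n = [[F_(n+1), F_n], [F_n, F_(n-1)]] with Q = [[1,1],[1,0]].
n = 117 = 1110101₂. Square-and-multiply, entries mod 618:
Q^1 = [[1,1],[1,0]]
Q^3 = (Q^1)²·Q = [[3,2],[2,1]]
Q^7 = (Q^3)²·Q = [[21,13],[13,8]]
Q^14 = (Q^7)² = [[610,377],[377,233]]
Q^29 = (Q^14)²·Q = [[212,53],[53,159]]
Q^58 = (Q^29)² = [[167,505],[505,280]]
Q^117 = (Q^58)²·Q = [[35,488],[488,165]]
F_117 mod 618 = Q^117[0][1] = 488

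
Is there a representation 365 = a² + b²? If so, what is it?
2² + 19² (a=2, b=19)

Factorization: 365 = 5 × 73
By Fermat: n is sum of two squares iff every prime p ≡ 3 (mod 4) appears to even power.
All primes ≡ 3 (mod 4) appear to even power.
Search a = 0, 1, 2, … for 365 - a² a perfect square: first hit at a = 2: 365 - 4 = 361 = 19².
365 = 2² + 19² = 4 + 361 ✓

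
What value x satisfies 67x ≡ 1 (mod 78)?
7

gcd(67, 78) = 1, so the inverse exists.
Extended Euclidean algorithm on (78, 67):
78 = 1 × 67 + 11  ⟹  11 = (1)·78 + (-1)·67
67 = 6 × 11 + 1  ⟹  1 = (-6)·78 + (7)·67
So (7)·67 ≡ 1 (mod 78), i.e. 67^(-1) ≡ 7 (mod 78).
Check: 67 × 7 = 469 ≡ 1 (mod 78)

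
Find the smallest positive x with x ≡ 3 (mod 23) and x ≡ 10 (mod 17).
95

Using Chinese Remainder Theorem:
M = 23 × 17 = 391
M1 = 17, M2 = 23
y1 = 17^(-1) mod 23 = 19
y2 = 23^(-1) mod 17 = 3
x = (3×17×19 + 10×23×3) mod 391 = 95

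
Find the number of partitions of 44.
75175

p(n) counts ways to write n as a sum of positive integers (order ignored).
Euler's pentagonal recurrence: p(k) = p(k-1) + p(k-2) - p(k-5) - p(k-7) + p(k-12) + p(k-15) - ... (offsets j(3j∓1)/2, signs ++--, p(0)=1, p(<0)=0).
DP table for k = 0..43: p(0)=1, p(1)=1, p(2)=2, p(3)=3, p(4)=5, p(5)=7, p(6)=11, p(7)=15, p(8)=22, p(9)=30, p(10)=42, p(11)=56, p(12)=77, p(13)=101, p(14)=135, p(15)=176, p(16)=231, p(17)=297, p(18)=385, p(19)=490, p(20)=627, p(21)=792, p(22)=1002, p(23)=1255, p(24)=1575, p(25)=1958, p(26)=2436, p(27)=3010, p(28)=3718, p(29)=4565, p(30)=5604, p(31)=6842, p(32)=8349, p(33)=10143, p(34)=12310, p(35)=14883, p(36)=17977, p(37)=21637, p(38)=26015, p(39)=31185, p(40)=37338, p(41)=44583, p(42)=53174, p(43)=63261.
Final step: p(44) = p(43) + p(42) - p(39) - p(37) + p(32) + p(29) - p(22) - p(18) + p(9) + p(4)
= 63261 + 53174 - 31185 - 21637 + 8349 + 4565 - 1002 - 385 + 30 + 5
= 75175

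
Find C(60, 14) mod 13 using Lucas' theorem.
6

Using Lucas' theorem:
Write n=60 and k=14 in base 13:
n in base 13: [4, 8]
k in base 13: [1, 1]
C(60,14) mod 13 = ∏ C(n_i, k_i) mod 13
Digit binomials (mod 13): C(4,1) = 4; C(8,1) = 8
Product: 4 × 8 = 32 ≡ 6 (mod 13)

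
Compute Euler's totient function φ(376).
184

376 = 2^3 × 47
φ(n) = n × ∏(1 - 1/p) for each prime p dividing n
φ(376) = 376 × (1 - 1/2) × (1 - 1/47) = 184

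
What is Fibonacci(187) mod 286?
255

Matrix identity: Q^n = [[F_(n+1), F_n], [F_n, F_(n-1)]] with Q = [[1,1],[1,0]].
n = 187 = 10111011₂. Square-and-multiply, entries mod 286:
Q^1 = [[1,1],[1,0]]
Q^2 = (Q^1)² = [[2,1],[1,1]]
Q^5 = (Q^2)²·Q = [[8,5],[5,3]]
Q^11 = (Q^5)²·Q = [[144,89],[89,55]]
Q^23 = (Q^11)²·Q = [[36,57],[57,265]]
Q^46 = (Q^23)² = [[255,283],[283,258]]
Q^93 = (Q^46)²·Q = [[3,112],[112,177]]
Q^187 = (Q^93)²·Q = [[109,255],[255,140]]
F_187 mod 286 = Q^187[0][1] = 255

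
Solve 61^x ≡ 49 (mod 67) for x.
16

Baby-step giant-step with step n = ⌈√67⌉ = 9.
Baby steps 61^j mod 67 (j:value) for j=0..8: 0:1, 1:61, 2:36, 3:52, 4:23, 5:63, 6:24, 7:57, 8:60.
Giant-step multiplier: 61^(-9) ≡ 61^(66-9) = 61^57 ≡ 8 (mod 67).
Giant steps γ_i = 49·8^i mod 67: γ_0=49, γ_1=57 (in table at j=7).
x = i·n + j = 1·9 + 7 = 16.
Check: 61^16 ≡ 49 (mod 67).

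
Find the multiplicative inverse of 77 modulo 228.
77

gcd(77, 228) = 1, so the inverse exists.
Extended Euclidean algorithm on (228, 77):
228 = 2 × 77 + 74  ⟹  74 = (1)·228 + (-2)·77
77 = 1 × 74 + 3  ⟹  3 = (-1)·228 + (3)·77
74 = 24 × 3 + 2  ⟹  2 = (25)·228 + (-74)·77
3 = 1 × 2 + 1  ⟹  1 = (-26)·228 + (77)·77
So (77)·77 ≡ 1 (mod 228), i.e. 77^(-1) ≡ 77 (mod 228).
Check: 77 × 77 = 5929 ≡ 1 (mod 228)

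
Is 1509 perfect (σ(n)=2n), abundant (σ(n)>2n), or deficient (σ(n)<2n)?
deficient

Proper divisors of 1509: sum = 1 + 3 + 503 = 507
Since 507 < 1509, 1509 is deficient.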